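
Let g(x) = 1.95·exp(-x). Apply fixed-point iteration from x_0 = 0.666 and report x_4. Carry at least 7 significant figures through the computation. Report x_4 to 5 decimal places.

0.75195

x_1 = g(0.666000) = 1.001831
x_2 = g(1.001831) = 0.716053
x_3 = g(0.716053) = 0.952921
x_4 = g(0.952921) = 0.751945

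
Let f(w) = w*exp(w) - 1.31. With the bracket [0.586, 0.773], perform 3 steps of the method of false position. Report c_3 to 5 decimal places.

0.67016

f(0.586000) = -0.257083, f(0.773000) = 0.364515
step 1: c = 0.663340, f(c) = -0.022281 < 0 → new bracket [0.663340, 0.773000]
step 2: c = 0.669657, f(c) = -0.001781 < 0 → new bracket [0.669657, 0.773000]
step 3: c = 0.670159, f(c) = -0.000141 < 0 → new bracket [0.670159, 0.773000]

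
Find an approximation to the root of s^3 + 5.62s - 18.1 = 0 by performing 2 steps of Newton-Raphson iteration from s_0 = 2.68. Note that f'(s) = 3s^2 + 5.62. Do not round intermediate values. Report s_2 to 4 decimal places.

s_0 = 2.680000: f = 16.210432, f' = 27.167200 → s_1 = 2.680000 - (16.210432)/(27.167200) = 2.083309
s_1 = 2.083309: f = 2.650119, f' = 18.640525 → s_2 = 2.083309 - (2.650119)/(18.640525) = 1.941139

1.9411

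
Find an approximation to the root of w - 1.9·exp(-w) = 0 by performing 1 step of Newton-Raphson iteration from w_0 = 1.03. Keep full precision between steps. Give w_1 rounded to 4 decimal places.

f'(w) = 1 + 1.9·exp(-w)
w_0 = 1.030000: f = 0.351687, f' = 1.678313 → w_1 = 1.030000 - (0.351687)/(1.678313) = 0.820452

0.8205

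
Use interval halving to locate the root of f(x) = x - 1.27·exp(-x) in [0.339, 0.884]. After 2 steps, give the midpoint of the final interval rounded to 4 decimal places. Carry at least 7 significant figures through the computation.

f(0.339000) = -0.565853, f(0.884000) = 0.359329 (opposite signs)
step 1: m = 0.611500, f(m) = -0.077521 < 0 → root in [0.611500, 0.884000]
step 2: m = 0.747750, f(m) = 0.146493 > 0 → root in [0.611500, 0.747750]
Midpoint of [0.611500, 0.747750] = 0.679625

0.6796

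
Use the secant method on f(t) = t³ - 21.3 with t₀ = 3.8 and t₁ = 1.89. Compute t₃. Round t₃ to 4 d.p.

2.9057

Secant update: t_(k+1) = t_k − f(t_k)·(t_k − t_(k-1))/(f(t_k) − f(t_(k-1))).
f(t_0) = 33.572000, f(t_1) = -14.548731
t_2 = 1.890000 - (-14.548731)·(1.890000 - 3.800000)/(-14.548731 - (33.572000)) = 2.467466; f(t_2) = -6.277112
t_3 = 2.467466 - (-6.277112)·(2.467466 - 1.890000)/(-6.277112 - (-14.548731)) = 2.905689; f(t_3) = 3.232822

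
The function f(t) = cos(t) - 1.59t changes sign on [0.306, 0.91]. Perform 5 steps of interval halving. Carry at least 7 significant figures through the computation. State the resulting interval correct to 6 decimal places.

[0.532500, 0.551375]

f(0.306000) = 0.467006, f(0.910000) = -0.833154 (opposite signs)
step 1: m = 0.608000, f(m) = -0.145928 < 0 → root in [0.306000, 0.608000]
step 2: m = 0.457000, f(m) = 0.170750 > 0 → root in [0.457000, 0.608000]
step 3: m = 0.532500, f(m) = 0.014866 > 0 → root in [0.532500, 0.608000]
step 4: m = 0.570250, f(m) = -0.064931 < 0 → root in [0.532500, 0.570250]
step 5: m = 0.551375, f(m) = -0.024881 < 0 → root in [0.532500, 0.551375]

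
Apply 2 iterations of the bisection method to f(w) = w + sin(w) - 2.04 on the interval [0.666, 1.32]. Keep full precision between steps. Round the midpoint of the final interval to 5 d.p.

f(0.666000) = -0.756154, f(1.320000) = 0.248715 (opposite signs)
step 1: m = 0.993000, f(m) = -0.209332 < 0 → root in [0.993000, 1.320000]
step 2: m = 1.156500, f(m) = 0.031900 > 0 → root in [0.993000, 1.156500]
Midpoint of [0.993000, 1.156500] = 1.074750

1.07475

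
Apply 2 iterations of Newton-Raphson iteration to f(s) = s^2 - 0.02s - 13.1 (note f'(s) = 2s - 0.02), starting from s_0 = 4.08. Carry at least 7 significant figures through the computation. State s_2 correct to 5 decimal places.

3.62949

Newton update: s ← s − f(s)/f'(s).
s_0 = 4.080000: f = 3.464800, f' = 8.140000 → s_1 = 4.080000 - (3.464800)/(8.140000) = 3.654349
s_1 = 3.654349: f = 0.181179, f' = 7.288698 → s_2 = 3.654349 - (0.181179)/(7.288698) = 3.629491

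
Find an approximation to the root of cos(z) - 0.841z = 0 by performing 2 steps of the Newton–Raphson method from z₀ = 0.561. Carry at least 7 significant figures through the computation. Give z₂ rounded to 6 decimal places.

f'(z) = -sin(z) - 0.841
z_0 = 0.561000: f = 0.374923, f' = -1.373033 → z_1 = 0.561000 - (0.374923)/(-1.373033) = 0.834061
z_1 = 0.834061: f = -0.029573, f' = -1.581666 → z_2 = 0.834061 - (-0.029573)/(-1.581666) = 0.815364

0.815364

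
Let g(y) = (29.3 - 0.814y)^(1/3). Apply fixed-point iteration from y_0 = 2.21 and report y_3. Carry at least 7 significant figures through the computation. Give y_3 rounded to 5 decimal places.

2.99491

y_1 = g(2.210000) = 3.018444
y_2 = g(3.018444) = 2.994173
y_3 = g(2.994173) = 2.994908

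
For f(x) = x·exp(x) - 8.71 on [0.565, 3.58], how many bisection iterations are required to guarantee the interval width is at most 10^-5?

19

Initial width b − a = 3.58 − 0.565 = 3.015000.
After n steps the width is (b−a)/2^n; need (b−a)/2^n ≤ 10^-5.
So n ≥ log₂(3.015000/10^-5) = log₂(301500.0000) ≈ 18.2018.
Hence n = 19.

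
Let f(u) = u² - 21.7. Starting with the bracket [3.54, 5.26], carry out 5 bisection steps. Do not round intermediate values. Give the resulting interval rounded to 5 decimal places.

[4.61500, 4.66875]

f(3.540000) = -9.168400, f(5.260000) = 5.967600 (opposite signs)
step 1: m = 4.400000, f(m) = -2.340000 < 0 → root in [4.400000, 5.260000]
step 2: m = 4.830000, f(m) = 1.628900 > 0 → root in [4.400000, 4.830000]
step 3: m = 4.615000, f(m) = -0.401775 < 0 → root in [4.615000, 4.830000]
step 4: m = 4.722500, f(m) = 0.602006 > 0 → root in [4.615000, 4.722500]
step 5: m = 4.668750, f(m) = 0.097227 > 0 → root in [4.615000, 4.668750]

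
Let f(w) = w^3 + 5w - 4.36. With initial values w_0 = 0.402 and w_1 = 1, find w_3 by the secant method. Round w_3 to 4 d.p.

0.7757

f(w_0) = -2.285035, f(w_1) = 1.640000
w_2 = 1.000000 - (1.640000)·(1.000000 - 0.402000)/(1.640000 - (-2.285035)) = 0.750137; f(w_2) = -0.187207
w_3 = 0.750137 - (-0.187207)·(0.750137 - 1.000000)/(-0.187207 - (1.640000)) = 0.775737; f(w_3) = -0.014501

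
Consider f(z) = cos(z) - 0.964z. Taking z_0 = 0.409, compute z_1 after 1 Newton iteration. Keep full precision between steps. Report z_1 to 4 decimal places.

0.7933

f'(z) = -sin(z) - 0.964
z_0 = 0.409000: f = 0.523243, f' = -1.361692 → z_1 = 0.409000 - (0.523243)/(-1.361692) = 0.793259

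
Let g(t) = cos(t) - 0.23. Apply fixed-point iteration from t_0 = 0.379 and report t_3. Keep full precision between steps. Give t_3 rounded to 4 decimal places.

t_1 = g(0.379000) = 0.699035
t_2 = g(0.699035) = 0.535463
t_3 = g(0.535463) = 0.630032

0.6300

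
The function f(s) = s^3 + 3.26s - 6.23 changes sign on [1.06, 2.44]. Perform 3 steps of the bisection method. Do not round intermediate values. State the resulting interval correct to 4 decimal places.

[1.2325, 1.4050]

f(1.060000) = -1.583384, f(2.440000) = 16.251184 (opposite signs)
step 1: m = 1.750000, f(m) = 4.834375 > 0 → root in [1.060000, 1.750000]
step 2: m = 1.405000, f(m) = 1.123805 > 0 → root in [1.060000, 1.405000]
step 3: m = 1.232500, f(m) = -0.339813 < 0 → root in [1.232500, 1.405000]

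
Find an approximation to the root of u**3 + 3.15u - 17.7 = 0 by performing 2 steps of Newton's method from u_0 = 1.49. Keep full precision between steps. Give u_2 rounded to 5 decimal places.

Newton update: u ← u − f(u)/f'(u).
f'(u) = 3u**2 + 3.15
u_0 = 1.490000: f = -9.698551, f' = 9.810300 → u_1 = 1.490000 - (-9.698551)/(9.810300) = 2.478609
u_1 = 2.478609: f = 5.334959, f' = 21.580508 → u_2 = 2.478609 - (5.334959)/(21.580508) = 2.231397

2.23140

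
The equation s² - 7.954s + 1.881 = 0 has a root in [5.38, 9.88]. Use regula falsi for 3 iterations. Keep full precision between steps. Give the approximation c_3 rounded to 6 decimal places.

7.671551

f(5.380000) = -11.967120, f(9.880000) = 20.909880
step 1: c = 7.017985, f(c) = -4.687938 < 0 → new bracket [7.017985, 9.880000]
step 2: c = 7.542129, f(c) = -1.225381 < 0 → new bracket [7.542129, 9.880000]
step 3: c = 7.671551, f(c) = -0.285821 < 0 → new bracket [7.671551, 9.880000]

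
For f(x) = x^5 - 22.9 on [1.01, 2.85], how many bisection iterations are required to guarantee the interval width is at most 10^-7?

Initial width b − a = 2.85 − 1.01 = 1.840000.
After n steps the width is (b−a)/2^n; need (b−a)/2^n ≤ 10^-7.
So n ≥ log₂(1.840000/10^-7) = log₂(18400000.0000) ≈ 24.1332.
Hence n = 25.

25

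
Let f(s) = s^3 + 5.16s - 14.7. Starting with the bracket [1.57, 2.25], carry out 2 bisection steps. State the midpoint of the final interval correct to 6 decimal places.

1.825000

f(1.570000) = -2.728907, f(2.250000) = 8.300625 (opposite signs)
step 1: m = 1.910000, f(m) = 2.123471 > 0 → root in [1.570000, 1.910000]
step 2: m = 1.740000, f(m) = -0.453576 < 0 → root in [1.740000, 1.910000]
Midpoint of [1.740000, 1.910000] = 1.825000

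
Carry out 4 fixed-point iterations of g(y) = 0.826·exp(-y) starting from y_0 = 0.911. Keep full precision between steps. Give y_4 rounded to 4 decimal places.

y_1 = g(0.911000) = 0.332153
y_2 = g(0.332153) = 0.592554
y_3 = g(0.592554) = 0.456706
y_4 = g(0.456706) = 0.523161

0.5232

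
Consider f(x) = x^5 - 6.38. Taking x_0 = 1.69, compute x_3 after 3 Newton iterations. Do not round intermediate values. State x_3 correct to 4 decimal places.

1.4487

f'(x) = 5x^4
x_0 = 1.690000: f = 7.405849, f' = 40.786536 → x_1 = 1.690000 - (7.405849)/(40.786536) = 1.508424
x_1 = 1.508424: f = 1.429395, f' = 25.885940 → x_2 = 1.508424 - (1.429395)/(25.885940) = 1.453205
x_2 = 1.453205: f = 0.100891, f' = 22.298608 → x_3 = 1.453205 - (0.100891)/(22.298608) = 1.448681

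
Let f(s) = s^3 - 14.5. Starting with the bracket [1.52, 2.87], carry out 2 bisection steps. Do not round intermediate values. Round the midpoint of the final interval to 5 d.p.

f(1.520000) = -10.988192, f(2.870000) = 9.139903 (opposite signs)
step 1: m = 2.195000, f(m) = -3.924435 < 0 → root in [2.195000, 2.870000]
step 2: m = 2.532500, f(m) = 1.742331 > 0 → root in [2.195000, 2.532500]
Midpoint of [2.195000, 2.532500] = 2.363750

2.36375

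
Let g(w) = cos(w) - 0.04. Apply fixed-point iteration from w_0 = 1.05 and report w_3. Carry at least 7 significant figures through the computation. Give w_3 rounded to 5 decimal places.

w_1 = g(1.050000) = 0.457571
w_2 = g(0.457571) = 0.857128
w_3 = g(0.857128) = 0.614611

0.61461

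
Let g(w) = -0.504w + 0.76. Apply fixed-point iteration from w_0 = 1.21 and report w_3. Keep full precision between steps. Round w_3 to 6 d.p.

w_1 = g(1.210000) = 0.150160
w_2 = g(0.150160) = 0.684319
w_3 = g(0.684319) = 0.415103

0.415103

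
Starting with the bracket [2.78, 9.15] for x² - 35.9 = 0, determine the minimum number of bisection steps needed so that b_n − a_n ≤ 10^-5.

Initial width b − a = 9.15 − 2.78 = 6.370000.
After n steps the width is (b−a)/2^n; need (b−a)/2^n ≤ 10^-5.
So n ≥ log₂(6.370000/10^-5) = log₂(637000.0000) ≈ 19.2809.
Hence n = 20.

20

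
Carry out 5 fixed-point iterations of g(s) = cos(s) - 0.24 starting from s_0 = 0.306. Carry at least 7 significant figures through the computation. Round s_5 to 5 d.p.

0.60289

s_1 = g(0.306000) = 0.713546
s_2 = g(0.713546) = 0.516046
s_3 = g(0.516046) = 0.629777
s_4 = g(0.629777) = 0.568159
s_5 = g(0.568159) = 0.602893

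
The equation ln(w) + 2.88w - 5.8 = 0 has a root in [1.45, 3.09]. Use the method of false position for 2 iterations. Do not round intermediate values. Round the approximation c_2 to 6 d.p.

1.808514

False-position update: c = (a·f(b) − b·f(a))/(f(b) − f(a)); replace the endpoint whose sign matches f(c).
f(1.450000) = -1.252436, f(3.090000) = 4.227371
step 1: c = 1.824830, f(c) = 0.056997 > 0 → new bracket [1.450000, 1.824830]
step 2: c = 1.808514, f(c) = 0.001027 > 0 → new bracket [1.450000, 1.808514]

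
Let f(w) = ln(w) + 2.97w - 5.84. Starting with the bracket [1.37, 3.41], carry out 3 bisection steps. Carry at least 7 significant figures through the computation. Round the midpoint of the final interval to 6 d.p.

1.752500

f(1.370000) = -1.456289, f(3.410000) = 5.514412 (opposite signs)
step 1: m = 2.390000, f(m) = 2.129593 > 0 → root in [1.370000, 2.390000]
step 2: m = 1.880000, f(m) = 0.374872 > 0 → root in [1.370000, 1.880000]
step 3: m = 1.625000, f(m) = -0.528242 < 0 → root in [1.625000, 1.880000]
Midpoint of [1.625000, 1.880000] = 1.752500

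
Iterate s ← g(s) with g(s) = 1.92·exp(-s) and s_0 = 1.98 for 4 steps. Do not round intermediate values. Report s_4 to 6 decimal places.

s_1 = g(1.980000) = 0.265093
s_2 = g(0.265093) = 1.472899
s_3 = g(1.472899) = 0.440179
s_4 = g(0.440179) = 1.236328

1.236328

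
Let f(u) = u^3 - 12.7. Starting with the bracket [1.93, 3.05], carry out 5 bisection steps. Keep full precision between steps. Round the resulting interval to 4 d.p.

f(1.930000) = -5.510943, f(3.050000) = 15.672625 (opposite signs)
step 1: m = 2.490000, f(m) = 2.738249 > 0 → root in [1.930000, 2.490000]
step 2: m = 2.210000, f(m) = -1.906139 < 0 → root in [2.210000, 2.490000]
step 3: m = 2.350000, f(m) = 0.277875 > 0 → root in [2.210000, 2.350000]
step 4: m = 2.280000, f(m) = -0.847648 < 0 → root in [2.280000, 2.350000]
step 5: m = 2.315000, f(m) = -0.293394 < 0 → root in [2.315000, 2.350000]

[2.3150, 2.3500]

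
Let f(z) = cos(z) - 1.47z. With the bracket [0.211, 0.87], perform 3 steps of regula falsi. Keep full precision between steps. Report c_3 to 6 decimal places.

0.571921

False-position update: c = (a·f(b) − b·f(a))/(f(b) − f(a)); replace the endpoint whose sign matches f(c).
f(0.211000) = 0.667652, f(0.870000) = -0.634073
step 1: c = 0.549000, f(c) = 0.046018 > 0 → new bracket [0.549000, 0.870000]
step 2: c = 0.570720, f(c) = 0.002554 > 0 → new bracket [0.570720, 0.870000]
step 3: c = 0.571921, f(c) = 0.000140 > 0 → new bracket [0.571921, 0.870000]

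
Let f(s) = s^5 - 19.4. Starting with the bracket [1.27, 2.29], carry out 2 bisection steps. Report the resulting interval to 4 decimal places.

f(1.270000) = -16.096163, f(2.290000) = 43.576339 (opposite signs)
step 1: m = 1.780000, f(m) = -1.531010 < 0 → root in [1.780000, 2.290000]
step 2: m = 2.035000, f(m) = 15.499730 > 0 → root in [1.780000, 2.035000]

[1.7800, 2.0350]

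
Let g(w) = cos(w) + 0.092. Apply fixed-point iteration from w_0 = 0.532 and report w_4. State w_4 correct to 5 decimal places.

0.73265

w_1 = g(0.532000) = 0.953794
w_2 = g(0.953794) = 0.670593
w_3 = g(0.670593) = 0.875454
w_4 = g(0.875454) = 0.732649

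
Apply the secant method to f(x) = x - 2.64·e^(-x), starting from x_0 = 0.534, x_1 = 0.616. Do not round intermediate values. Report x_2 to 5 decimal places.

0.94178

f(x_0) = -1.013714, f(x_1) = -0.809865
x_2 = 0.616000 - (-0.809865)·(0.616000 - 0.534000)/(-0.809865 - (-1.013714)) = 0.941776; f(x_2) = -0.087651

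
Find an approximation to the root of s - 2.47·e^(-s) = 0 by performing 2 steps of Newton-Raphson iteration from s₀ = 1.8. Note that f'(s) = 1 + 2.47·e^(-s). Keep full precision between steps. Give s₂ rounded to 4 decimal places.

0.9477

Newton update: s ← s − f(s)/f'(s).
s_0 = 1.800000: f = 1.391712, f' = 1.408288 → s_1 = 1.800000 - (1.391712)/(1.408288) = 0.811771
s_1 = 0.811771: f = -0.285085, f' = 2.096856 → s_2 = 0.811771 - (-0.285085)/(2.096856) = 0.947729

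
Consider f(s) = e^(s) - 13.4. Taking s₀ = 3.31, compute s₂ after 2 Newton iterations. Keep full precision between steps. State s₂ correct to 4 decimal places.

Newton update: s ← s − f(s)/f'(s).
f'(s) = e^(s)
s_0 = 3.310000: f = 13.985125, f' = 27.385125 → s_1 = 3.310000 - (13.985125)/(27.385125) = 2.799317
s_1 = 2.799317: f = 3.033414, f' = 16.433414 → s_2 = 2.799317 - (3.033414)/(16.433414) = 2.614729

2.6147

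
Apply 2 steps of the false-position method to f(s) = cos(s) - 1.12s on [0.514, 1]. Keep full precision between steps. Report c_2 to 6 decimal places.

False-position update: c = (a·f(b) − b·f(a))/(f(b) − f(a)); replace the endpoint whose sign matches f(c).
f(0.514000) = 0.295105, f(1.000000) = -0.579698
step 1: c = 0.677947, f(c) = 0.019562 > 0 → new bracket [0.677947, 1.000000]
step 2: c = 0.688460, f(c) = 0.001151 > 0 → new bracket [0.688460, 1.000000]

0.688460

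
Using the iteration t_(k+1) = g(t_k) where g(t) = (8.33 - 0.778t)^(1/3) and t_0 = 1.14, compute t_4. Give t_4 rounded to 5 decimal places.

1.89936

t_1 = g(1.140000) = 1.952469
t_2 = g(1.952469) = 1.895556
t_3 = g(1.895556) = 1.899654
t_4 = g(1.899654) = 1.899360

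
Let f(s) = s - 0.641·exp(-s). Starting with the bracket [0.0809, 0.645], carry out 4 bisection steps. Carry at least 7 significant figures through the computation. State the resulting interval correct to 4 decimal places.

[0.3982, 0.4335]

f(0.080900) = -0.510285, f(0.645000) = 0.308691 (opposite signs)
step 1: m = 0.362950, f(m) = -0.082943 < 0 → root in [0.362950, 0.645000]
step 2: m = 0.503975, f(m) = 0.116731 > 0 → root in [0.362950, 0.503975]
step 3: m = 0.433463, f(m) = 0.017927 > 0 → root in [0.362950, 0.433463]
step 4: m = 0.398206, f(m) = -0.032240 < 0 → root in [0.398206, 0.433463]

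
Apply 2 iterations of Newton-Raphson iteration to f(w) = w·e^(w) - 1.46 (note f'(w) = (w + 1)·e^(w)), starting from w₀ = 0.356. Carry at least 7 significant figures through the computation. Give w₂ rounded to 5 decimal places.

0.72741

w_0 = 0.356000: f = -0.951772, f' = 1.935836 → w_1 = 0.356000 - (-0.951772)/(1.935836) = 0.847659
w_1 = 0.847659: f = 0.518587, f' = 4.312764 → w_2 = 0.847659 - (0.518587)/(4.312764) = 0.727415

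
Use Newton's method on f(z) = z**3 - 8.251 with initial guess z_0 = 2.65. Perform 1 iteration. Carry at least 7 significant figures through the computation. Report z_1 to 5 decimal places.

Newton update: z ← z − f(z)/f'(z).
f'(z) = 3z**2
z_0 = 2.650000: f = 10.358625, f' = 21.067500 → z_1 = 2.650000 - (10.358625)/(21.067500) = 2.158313

2.15831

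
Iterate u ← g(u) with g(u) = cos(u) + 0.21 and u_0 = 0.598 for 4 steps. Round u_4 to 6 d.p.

0.781644

u_1 = g(0.598000) = 1.036463
u_2 = g(1.036463) = 0.719267
u_3 = g(0.719267) = 0.962289
u_4 = g(0.962289) = 0.781644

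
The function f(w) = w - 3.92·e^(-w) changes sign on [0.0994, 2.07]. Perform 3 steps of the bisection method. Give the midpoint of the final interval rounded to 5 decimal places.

1.20786

f(0.099400) = -3.449691, f(2.070000) = 1.575352 (opposite signs)
step 1: m = 1.084700, f(m) = -0.240272 < 0 → root in [1.084700, 2.070000]
step 2: m = 1.577350, f(m) = 0.767785 > 0 → root in [1.084700, 1.577350]
step 3: m = 1.331025, f(m) = 0.295336 > 0 → root in [1.084700, 1.331025]
Midpoint of [1.084700, 1.331025] = 1.207863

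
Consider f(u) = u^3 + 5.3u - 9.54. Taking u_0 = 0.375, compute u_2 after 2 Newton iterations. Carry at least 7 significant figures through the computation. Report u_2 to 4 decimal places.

1.3830

f'(u) = 3u^2 + 5.3
u_0 = 0.375000: f = -7.499766, f' = 5.721875 → u_1 = 0.375000 - (-7.499766)/(5.721875) = 1.685718
u_1 = 1.685718: f = 4.184520, f' = 13.824937 → u_2 = 1.685718 - (4.184520)/(13.824937) = 1.383039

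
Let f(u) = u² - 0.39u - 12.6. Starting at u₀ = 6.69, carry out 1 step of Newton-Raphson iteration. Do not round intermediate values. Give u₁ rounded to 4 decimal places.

f'(u) = 2u - 0.39
u_0 = 6.690000: f = 29.547000, f' = 12.990000 → u_1 = 6.690000 - (29.547000)/(12.990000) = 4.415404

4.4154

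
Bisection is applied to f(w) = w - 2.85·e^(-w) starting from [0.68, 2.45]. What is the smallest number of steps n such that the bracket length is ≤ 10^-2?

Initial width b − a = 2.45 − 0.68 = 1.770000.
After n steps the width is (b−a)/2^n; need (b−a)/2^n ≤ 10^-2.
So n ≥ log₂(1.770000/10^-2) = log₂(177.0000) ≈ 7.4676.
Hence n = 8.

8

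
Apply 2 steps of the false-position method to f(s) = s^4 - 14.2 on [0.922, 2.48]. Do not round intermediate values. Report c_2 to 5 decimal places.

f(0.922000) = -13.477357, f(2.480000) = 23.627420
step 1: c = 1.487903, f(c) = -9.298838 < 0 → new bracket [1.487903, 2.480000]
step 2: c = 1.768085, f(c) = -4.427335 < 0 → new bracket [1.768085, 2.480000]

1.76809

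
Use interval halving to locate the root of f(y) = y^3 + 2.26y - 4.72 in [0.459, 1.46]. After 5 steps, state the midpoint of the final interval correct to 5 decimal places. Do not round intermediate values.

1.25667

f(0.459000) = -3.585957, f(1.460000) = 1.691736 (opposite signs)
step 1: m = 0.959500, f(m) = -1.668176 < 0 → root in [0.959500, 1.460000]
step 2: m = 1.209750, f(m) = -0.215502 < 0 → root in [1.209750, 1.460000]
step 3: m = 1.334875, f(m) = 0.675420 > 0 → root in [1.209750, 1.334875]
step 4: m = 1.272312, f(m) = 0.215019 > 0 → root in [1.209750, 1.272312]
step 5: m = 1.241031, f(m) = -0.003884 < 0 → root in [1.241031, 1.272312]
Midpoint of [1.241031, 1.272312] = 1.256672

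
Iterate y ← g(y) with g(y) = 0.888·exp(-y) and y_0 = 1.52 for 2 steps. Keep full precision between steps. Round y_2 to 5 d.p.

0.73125

y_1 = g(1.520000) = 0.194216
y_2 = g(0.194216) = 0.731250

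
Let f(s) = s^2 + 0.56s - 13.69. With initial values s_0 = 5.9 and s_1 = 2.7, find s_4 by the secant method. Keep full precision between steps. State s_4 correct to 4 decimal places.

f(s_0) = 24.424000, f(s_1) = -4.888000
s_2 = 2.700000 - (-4.888000)·(2.700000 - 5.900000)/(-4.888000 - (24.424000)) = 3.233624; f(s_2) = -1.422843
s_3 = 3.233624 - (-1.422843)·(3.233624 - 2.700000)/(-1.422843 - (-4.888000)) = 3.452738; f(s_3) = 0.164935
s_4 = 3.452738 - (0.164935)·(3.452738 - 3.233624)/(0.164935 - (-1.422843)) = 3.429977; f(s_4) = -0.004469

3.4300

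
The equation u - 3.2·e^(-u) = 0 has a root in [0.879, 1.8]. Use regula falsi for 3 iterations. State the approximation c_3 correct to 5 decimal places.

f(0.879000) = -0.449633, f(1.800000) = 1.271044
step 1: c = 1.119668, f(c) = 0.075226 > 0 → new bracket [0.879000, 1.119668]
step 2: c = 1.085174, f(c) = 0.004076 > 0 → new bracket [0.879000, 1.085174]
step 3: c = 1.083322, f(c) = 0.000220 > 0 → new bracket [0.879000, 1.083322]

1.08332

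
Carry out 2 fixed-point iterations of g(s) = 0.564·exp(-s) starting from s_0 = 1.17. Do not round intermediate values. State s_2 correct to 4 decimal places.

0.4734

s_1 = g(1.170000) = 0.175047
s_2 = g(0.175047) = 0.473432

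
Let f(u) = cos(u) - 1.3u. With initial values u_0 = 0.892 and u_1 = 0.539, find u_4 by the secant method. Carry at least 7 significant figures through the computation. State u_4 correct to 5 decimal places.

0.62418

Secant update: u_(k+1) = u_k − f(u_k)·(u_k − u_(k-1))/(f(u_k) − f(u_(k-1))).
f(u_0) = -0.531743, f(u_1) = 0.157522
u_2 = 0.539000 - (0.157522)·(0.539000 - 0.892000)/(0.157522 - (-0.531743)) = 0.619673; f(u_2) = 0.008493
u_3 = 0.619673 - (0.008493)·(0.619673 - 0.539000)/(0.008493 - (0.157522)) = 0.624271; f(u_3) = -0.000162
u_4 = 0.624271 - (-0.000162)·(0.624271 - 0.619673)/(-0.000162 - (0.008493)) = 0.624184; f(u_4) = 0.000000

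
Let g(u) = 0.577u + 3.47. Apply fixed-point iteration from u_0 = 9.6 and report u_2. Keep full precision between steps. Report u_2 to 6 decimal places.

u_1 = g(9.600000) = 9.009200
u_2 = g(9.009200) = 8.668308

8.668308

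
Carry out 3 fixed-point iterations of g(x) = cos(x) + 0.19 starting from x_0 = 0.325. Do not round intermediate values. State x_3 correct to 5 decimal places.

x_1 = g(0.325000) = 1.137651
x_2 = g(1.137651) = 0.609728
x_3 = g(0.609728) = 1.009804

1.00980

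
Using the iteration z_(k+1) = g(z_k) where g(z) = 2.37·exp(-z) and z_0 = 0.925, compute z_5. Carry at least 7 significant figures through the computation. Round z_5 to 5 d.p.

0.93804

z_1 = g(0.925000) = 0.939779
z_2 = g(0.939779) = 0.925992
z_3 = g(0.925992) = 0.938848
z_4 = g(0.938848) = 0.926856
z_5 = g(0.926856) = 0.938037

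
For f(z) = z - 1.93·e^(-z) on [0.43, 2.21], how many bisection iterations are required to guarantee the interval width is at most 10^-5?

18

Initial width b − a = 2.21 − 0.43 = 1.780000.
After n steps the width is (b−a)/2^n; need (b−a)/2^n ≤ 10^-5.
So n ≥ log₂(1.780000/10^-5) = log₂(178000.0000) ≈ 17.4415.
Hence n = 18.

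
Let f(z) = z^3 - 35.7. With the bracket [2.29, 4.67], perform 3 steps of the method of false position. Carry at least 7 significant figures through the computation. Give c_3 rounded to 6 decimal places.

3.250668

f(2.290000) = -23.691011, f(4.670000) = 66.147563
step 1: c = 2.917621, f(c) = -10.863707 < 0 → new bracket [2.917621, 4.670000]
step 2: c = 3.164823, f(c) = -4.000796 < 0 → new bracket [3.164823, 4.670000]
step 3: c = 3.250668, f(c) = -1.350689 < 0 → new bracket [3.250668, 4.670000]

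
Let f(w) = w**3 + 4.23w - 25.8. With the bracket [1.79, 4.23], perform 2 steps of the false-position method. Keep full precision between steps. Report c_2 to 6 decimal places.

2.347679

f(1.790000) = -12.492961, f(4.230000) = 67.779867
step 1: c = 2.169740, f(c) = -6.407354 < 0 → new bracket [2.169740, 4.230000]
step 2: c = 2.347679, f(c) = -2.929849 < 0 → new bracket [2.347679, 4.230000]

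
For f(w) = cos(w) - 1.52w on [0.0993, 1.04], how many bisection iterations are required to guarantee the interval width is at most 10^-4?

Initial width b − a = 1.04 − 0.0993 = 0.940700.
After n steps the width is (b−a)/2^n; need (b−a)/2^n ≤ 10^-4.
So n ≥ log₂(0.940700/10^-4) = log₂(9407.0000) ≈ 13.1995.
Hence n = 14.

14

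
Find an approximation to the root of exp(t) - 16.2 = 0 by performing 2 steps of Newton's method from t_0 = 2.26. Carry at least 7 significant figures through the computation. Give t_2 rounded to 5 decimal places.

Newton update: t ← t − f(t)/f'(t).
f'(t) = exp(t)
t_0 = 2.260000: f = -6.616911, f' = 9.583089 → t_1 = 2.260000 - (-6.616911)/(9.583089) = 2.950478
t_1 = 2.950478: f = 2.915086, f' = 19.115086 → t_2 = 2.950478 - (2.915086)/(19.115086) = 2.797976

2.79798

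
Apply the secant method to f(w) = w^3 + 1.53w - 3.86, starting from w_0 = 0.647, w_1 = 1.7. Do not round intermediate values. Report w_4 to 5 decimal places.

f(w_0) = -2.599250, f(w_1) = 3.654000
w_2 = 1.700000 - (3.654000)·(1.700000 - 0.647000)/(3.654000 - (-2.599250)) = 1.084694; f(w_2) = -0.924209
w_3 = 1.084694 - (-0.924209)·(1.084694 - 1.700000)/(-0.924209 - (3.654000)) = 1.208907; f(w_3) = -0.243610
w_4 = 1.208907 - (-0.243610)·(1.208907 - 1.084694)/(-0.243610 - (-0.924209)) = 1.253367; f(w_4) = 0.026599

1.25337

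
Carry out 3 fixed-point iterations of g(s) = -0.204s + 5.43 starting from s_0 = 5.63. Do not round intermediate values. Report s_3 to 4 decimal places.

s_1 = g(5.630000) = 4.281480
s_2 = g(4.281480) = 4.556578
s_3 = g(4.556578) = 4.500458

4.5005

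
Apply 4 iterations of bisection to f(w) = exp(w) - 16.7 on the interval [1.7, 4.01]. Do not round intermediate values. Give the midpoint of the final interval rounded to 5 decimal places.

f(1.700000) = -11.226053, f(4.010000) = 38.446871 (opposite signs)
step 1: m = 2.855000, f(m) = 0.674437 > 0 → root in [1.700000, 2.855000]
step 2: m = 2.277500, f(m) = -6.947731 < 0 → root in [2.277500, 2.855000]
step 3: m = 2.566250, f(m) = -3.683081 < 0 → root in [2.566250, 2.855000]
step 4: m = 2.710625, f(m) = -1.661328 < 0 → root in [2.710625, 2.855000]
Midpoint of [2.710625, 2.855000] = 2.782813

2.78281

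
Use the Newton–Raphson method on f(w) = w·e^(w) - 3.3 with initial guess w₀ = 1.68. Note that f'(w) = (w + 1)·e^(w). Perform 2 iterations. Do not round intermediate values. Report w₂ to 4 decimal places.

w_0 = 1.680000: f = 5.714134, f' = 14.379690 → w_1 = 1.680000 - (5.714134)/(14.379690) = 1.282625
w_1 = 1.282625: f = 1.325263, f' = 8.231355 → w_2 = 1.282625 - (1.325263)/(8.231355) = 1.121623

1.1216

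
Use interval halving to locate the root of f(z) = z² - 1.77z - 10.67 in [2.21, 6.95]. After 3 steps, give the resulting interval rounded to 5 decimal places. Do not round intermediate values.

f(2.210000) = -9.697600, f(6.950000) = 25.331000 (opposite signs)
step 1: m = 4.580000, f(m) = 2.199800 > 0 → root in [2.210000, 4.580000]
step 2: m = 3.395000, f(m) = -5.153125 < 0 → root in [3.395000, 4.580000]
step 3: m = 3.987500, f(m) = -1.827719 < 0 → root in [3.987500, 4.580000]

[3.98750, 4.58000]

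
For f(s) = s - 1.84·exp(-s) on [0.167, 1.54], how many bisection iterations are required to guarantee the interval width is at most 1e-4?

Initial width b − a = 1.54 − 0.167 = 1.373000.
After n steps the width is (b−a)/2^n; need (b−a)/2^n ≤ 1e-4.
So n ≥ log₂(1.373000/1e-4) = log₂(13730.0000) ≈ 13.7450.
Hence n = 14.

14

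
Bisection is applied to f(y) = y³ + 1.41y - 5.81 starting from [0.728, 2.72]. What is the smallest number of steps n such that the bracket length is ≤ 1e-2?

8

Initial width b − a = 2.72 − 0.728 = 1.992000.
After n steps the width is (b−a)/2^n; need (b−a)/2^n ≤ 1e-2.
So n ≥ log₂(1.992000/1e-2) = log₂(199.2000) ≈ 7.6381.
Hence n = 8.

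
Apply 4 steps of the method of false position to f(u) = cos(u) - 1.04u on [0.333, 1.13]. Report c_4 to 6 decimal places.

0.721755

False-position update: c = (a·f(b) − b·f(a))/(f(b) − f(a)); replace the endpoint whose sign matches f(c).
f(0.333000) = 0.598746, f(1.130000) = -0.748540
step 1: c = 0.687194, f(c) = 0.058348 > 0 → new bracket [0.687194, 1.130000]
step 2: c = 0.719214, f(c) = 0.004341 > 0 → new bracket [0.719214, 1.130000]
step 3: c = 0.721583, f(c) = 0.000315 > 0 → new bracket [0.721583, 1.130000]
step 4: c = 0.721755, f(c) = 0.000023 > 0 → new bracket [0.721755, 1.130000]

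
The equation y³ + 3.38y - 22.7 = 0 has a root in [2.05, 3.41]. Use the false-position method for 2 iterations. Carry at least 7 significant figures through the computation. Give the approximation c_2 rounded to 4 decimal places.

f(2.050000) = -7.155875, f(3.410000) = 28.477621
step 1: c = 2.323114, f(c) = -2.310366 < 0 → new bracket [2.323114, 3.410000]
step 2: c = 2.404675, f(c) = -0.667262 < 0 → new bracket [2.404675, 3.410000]

2.4047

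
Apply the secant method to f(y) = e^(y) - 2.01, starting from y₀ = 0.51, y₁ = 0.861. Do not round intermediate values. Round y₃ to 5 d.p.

f(y_0) = -0.344709, f(y_1) = 0.355525
y_2 = 0.861000 - (0.355525)·(0.861000 - 0.510000)/(0.355525 - (-0.344709)) = 0.682789; f(y_2) = -0.030609
y_3 = 0.682789 - (-0.030609)·(0.682789 - 0.861000)/(-0.030609 - (0.355525)) = 0.696916; f(y_3) = -0.002448

0.69692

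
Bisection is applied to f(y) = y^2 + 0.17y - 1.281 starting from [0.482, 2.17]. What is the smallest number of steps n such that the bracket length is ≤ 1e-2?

Initial width b − a = 2.17 − 0.482 = 1.688000.
After n steps the width is (b−a)/2^n; need (b−a)/2^n ≤ 1e-2.
So n ≥ log₂(1.688000/1e-2) = log₂(168.8000) ≈ 7.3992.
Hence n = 8.

8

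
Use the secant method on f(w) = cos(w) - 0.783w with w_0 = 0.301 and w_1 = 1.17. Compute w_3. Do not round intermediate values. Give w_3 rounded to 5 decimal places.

0.84381

Secant update: w_(k+1) = w_k − f(w_k)·(w_k − w_(k-1))/(f(w_k) − f(w_(k-1))).
f(w_0) = 0.719357, f(w_1) = -0.525958
w_2 = 1.170000 - (-0.525958)·(1.170000 - 0.301000)/(-0.525958 - (0.719357)) = 0.802978; f(w_2) = 0.065835
w_3 = 0.802978 - (0.065835)·(0.802978 - 1.170000)/(0.065835 - (-0.525958)) = 0.843808; f(w_3) = 0.003920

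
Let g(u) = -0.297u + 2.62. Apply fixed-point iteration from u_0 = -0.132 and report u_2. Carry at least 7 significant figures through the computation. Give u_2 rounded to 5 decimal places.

u_1 = g(-0.132000) = 2.659204
u_2 = g(2.659204) = 1.830216

1.83022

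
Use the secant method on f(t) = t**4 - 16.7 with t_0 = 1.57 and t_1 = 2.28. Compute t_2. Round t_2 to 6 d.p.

1.930099

f(t_0) = -10.624268, f(t_1) = 10.323363
t_2 = 2.280000 - (10.323363)·(2.280000 - 1.570000)/(10.323363 - (-10.624268)) = 1.930099; f(t_2) = -2.822260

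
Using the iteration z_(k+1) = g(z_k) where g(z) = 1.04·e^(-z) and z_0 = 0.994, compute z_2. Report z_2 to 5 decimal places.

z_1 = g(0.994000) = 0.384897
z_2 = g(0.384897) = 0.707741

0.70774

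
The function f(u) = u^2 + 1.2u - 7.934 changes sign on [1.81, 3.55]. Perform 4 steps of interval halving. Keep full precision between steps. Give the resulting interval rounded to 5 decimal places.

f(1.810000) = -2.485900, f(3.550000) = 8.928500 (opposite signs)
step 1: m = 2.680000, f(m) = 2.464400 > 0 → root in [1.810000, 2.680000]
step 2: m = 2.245000, f(m) = -0.199975 < 0 → root in [2.245000, 2.680000]
step 3: m = 2.462500, f(m) = 1.084906 > 0 → root in [2.245000, 2.462500]
step 4: m = 2.353750, f(m) = 0.430639 > 0 → root in [2.245000, 2.353750]

[2.24500, 2.35375]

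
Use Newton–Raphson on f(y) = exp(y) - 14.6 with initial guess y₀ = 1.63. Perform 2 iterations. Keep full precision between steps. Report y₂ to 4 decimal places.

2.9356

f'(y) = exp(y)
y_0 = 1.630000: f = -9.496125, f' = 5.103875 → y_1 = 1.630000 - (-9.496125)/(5.103875) = 3.490572
y_1 = 3.490572: f = 18.204699, f' = 32.804699 → y_2 = 3.490572 - (18.204699)/(32.804699) = 2.935630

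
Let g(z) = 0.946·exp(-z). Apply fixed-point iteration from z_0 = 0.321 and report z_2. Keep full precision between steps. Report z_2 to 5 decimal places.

z_1 = g(0.321000) = 0.686250
z_2 = g(0.686250) = 0.476273

0.47627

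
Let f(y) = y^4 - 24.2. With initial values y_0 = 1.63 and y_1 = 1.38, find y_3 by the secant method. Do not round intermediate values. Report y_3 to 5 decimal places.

f(y_0) = -17.140882, f(y_1) = -20.573261
y_2 = 1.380000 - (-20.573261)·(1.380000 - 1.630000)/(-20.573261 - (-17.140882)) = 2.878470; f(y_2) = 44.450975
y_3 = 2.878470 - (44.450975)·(2.878470 - 1.380000)/(44.450975 - (-20.573261)) = 1.854106; f(y_3) = -12.382145

1.85411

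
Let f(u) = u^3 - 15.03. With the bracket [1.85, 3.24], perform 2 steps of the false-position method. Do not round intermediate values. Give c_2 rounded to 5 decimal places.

False-position update: c = (a·f(b) − b·f(a))/(f(b) − f(a)); replace the endpoint whose sign matches f(c).
f(1.850000) = -8.698375, f(3.240000) = 18.982224
step 1: c = 2.286795, f(c) = -3.071366 < 0 → new bracket [2.286795, 3.240000]
step 2: c = 2.419546, f(c) = -0.865486 < 0 → new bracket [2.419546, 3.240000]

2.41955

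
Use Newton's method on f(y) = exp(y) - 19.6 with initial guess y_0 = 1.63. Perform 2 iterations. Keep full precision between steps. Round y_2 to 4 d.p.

f'(y) = exp(y)
y_0 = 1.630000: f = -14.496125, f' = 5.103875 → y_1 = 1.630000 - (-14.496125)/(5.103875) = 4.470220
y_1 = 4.470220: f = 67.775913, f' = 87.375913 → y_2 = 4.470220 - (67.775913)/(87.375913) = 3.694538

3.6945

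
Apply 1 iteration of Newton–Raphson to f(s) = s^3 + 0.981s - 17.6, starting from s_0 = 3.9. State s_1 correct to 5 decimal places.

Newton update: s ← s − f(s)/f'(s).
f'(s) = 3s^2 + 0.981
s_0 = 3.900000: f = 45.544900, f' = 46.611000 → s_1 = 3.900000 - (45.544900)/(46.611000) = 2.922872

2.92287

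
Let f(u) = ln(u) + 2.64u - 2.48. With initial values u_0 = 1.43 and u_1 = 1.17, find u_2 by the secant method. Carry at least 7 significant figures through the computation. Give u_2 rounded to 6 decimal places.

Secant update: u_(k+1) = u_k − f(u_k)·(u_k − u_(k-1))/(f(u_k) − f(u_(k-1))).
f(u_0) = 1.652874, f(u_1) = 0.765804
u_2 = 1.170000 - (0.765804)·(1.170000 - 1.430000)/(0.765804 - (1.652874)) = 0.945543; f(u_2) = -0.039761

0.945543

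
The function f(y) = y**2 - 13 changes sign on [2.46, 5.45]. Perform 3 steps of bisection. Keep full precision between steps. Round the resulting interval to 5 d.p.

[3.58125, 3.95500]

f(2.460000) = -6.948400, f(5.450000) = 16.702500 (opposite signs)
step 1: m = 3.955000, f(m) = 2.642025 > 0 → root in [2.460000, 3.955000]
step 2: m = 3.207500, f(m) = -2.711944 < 0 → root in [3.207500, 3.955000]
step 3: m = 3.581250, f(m) = -0.174648 < 0 → root in [3.581250, 3.955000]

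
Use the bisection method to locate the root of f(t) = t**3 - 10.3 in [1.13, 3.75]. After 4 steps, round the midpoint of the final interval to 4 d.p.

2.1944

f(1.130000) = -8.857103, f(3.750000) = 42.434375 (opposite signs)
step 1: m = 2.440000, f(m) = 4.226784 > 0 → root in [1.130000, 2.440000]
step 2: m = 1.785000, f(m) = -4.612588 < 0 → root in [1.785000, 2.440000]
step 3: m = 2.112500, f(m) = -0.872639 < 0 → root in [2.112500, 2.440000]
step 4: m = 2.276250, f(m) = 1.493966 > 0 → root in [2.112500, 2.276250]
Midpoint of [2.112500, 2.276250] = 2.194375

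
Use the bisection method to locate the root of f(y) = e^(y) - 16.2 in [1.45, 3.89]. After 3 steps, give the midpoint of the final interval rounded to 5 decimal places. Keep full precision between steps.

f(1.450000) = -11.936885, f(3.890000) = 32.710887 (opposite signs)
step 1: m = 2.670000, f(m) = -1.760031 < 0 → root in [2.670000, 3.890000]
step 2: m = 3.280000, f(m) = 10.375773 > 0 → root in [2.670000, 3.280000]
step 3: m = 2.975000, f(m) = 3.389623 > 0 → root in [2.670000, 2.975000]
Midpoint of [2.670000, 2.975000] = 2.822500

2.82250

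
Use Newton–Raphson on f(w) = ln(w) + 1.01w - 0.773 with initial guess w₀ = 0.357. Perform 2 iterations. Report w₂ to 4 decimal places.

Newton update: w ← w − f(w)/f'(w).
f'(w) = 1/w + 1.01
w_0 = 0.357000: f = -1.442449, f' = 3.811120 → w_1 = 0.357000 - (-1.442449)/(3.811120) = 0.735484
w_1 = 0.735484: f = -0.337387, f' = 2.369648 → w_2 = 0.735484 - (-0.337387)/(2.369648) = 0.877863

0.8779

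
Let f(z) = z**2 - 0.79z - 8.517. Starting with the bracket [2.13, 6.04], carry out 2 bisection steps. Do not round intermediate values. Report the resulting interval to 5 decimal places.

f(2.130000) = -5.662800, f(6.040000) = 23.193000 (opposite signs)
step 1: m = 4.085000, f(m) = 4.943075 > 0 → root in [2.130000, 4.085000]
step 2: m = 3.107500, f(m) = -1.315369 < 0 → root in [3.107500, 4.085000]

[3.10750, 4.08500]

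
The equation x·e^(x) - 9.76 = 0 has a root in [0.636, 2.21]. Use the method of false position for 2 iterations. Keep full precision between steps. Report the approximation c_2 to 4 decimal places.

False-position update: c = (a·f(b) − b·f(a))/(f(b) − f(a)); replace the endpoint whose sign matches f(c).
f(0.636000) = -8.558653, f(2.210000) = 10.385733
step 1: c = 1.347098, f(c) = -4.578725 < 0 → new bracket [1.347098, 2.210000]
step 2: c = 1.611123, f(c) = -1.690797 < 0 → new bracket [1.611123, 2.210000]

1.6111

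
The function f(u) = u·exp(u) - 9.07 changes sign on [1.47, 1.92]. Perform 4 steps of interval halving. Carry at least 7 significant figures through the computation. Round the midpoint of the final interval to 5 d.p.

1.68094

f(1.470000) = -2.676624, f(1.920000) = 4.026240 (opposite signs)
step 1: m = 1.695000, f(m) = 0.162065 > 0 → root in [1.470000, 1.695000]
step 2: m = 1.582500, f(m) = -1.367801 < 0 → root in [1.582500, 1.695000]
step 3: m = 1.638750, f(m) = -0.632519 < 0 → root in [1.638750, 1.695000]
step 4: m = 1.666875, f(m) = -0.242908 < 0 → root in [1.666875, 1.695000]
Midpoint of [1.666875, 1.695000] = 1.680937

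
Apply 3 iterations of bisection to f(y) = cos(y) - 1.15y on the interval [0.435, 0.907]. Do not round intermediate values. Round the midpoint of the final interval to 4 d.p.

0.7005

f(0.435000) = 0.406620, f(0.907000) = -0.426939 (opposite signs)
step 1: m = 0.671000, f(m) = 0.011550 > 0 → root in [0.671000, 0.907000]
step 2: m = 0.789000, f(m) = -0.202795 < 0 → root in [0.671000, 0.789000]
step 3: m = 0.730000, f(m) = -0.094326 < 0 → root in [0.671000, 0.730000]
Midpoint of [0.671000, 0.730000] = 0.700500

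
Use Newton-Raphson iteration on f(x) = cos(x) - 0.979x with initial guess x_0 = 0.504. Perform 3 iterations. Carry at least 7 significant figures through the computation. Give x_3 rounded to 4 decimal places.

f'(x) = -sin(x) - 0.979
x_0 = 0.504000: f = 0.382242, f' = -1.461932 → x_1 = 0.504000 - (0.382242)/(-1.461932) = 0.765463
x_1 = 0.765463: f = -0.028327, f' = -1.671871 → x_2 = 0.765463 - (-0.028327)/(-1.671871) = 0.748520
x_2 = 0.748520: f = -0.000104, f' = -1.659555 → x_3 = 0.748520 - (-0.000104)/(-1.659555) = 0.748457

0.7485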